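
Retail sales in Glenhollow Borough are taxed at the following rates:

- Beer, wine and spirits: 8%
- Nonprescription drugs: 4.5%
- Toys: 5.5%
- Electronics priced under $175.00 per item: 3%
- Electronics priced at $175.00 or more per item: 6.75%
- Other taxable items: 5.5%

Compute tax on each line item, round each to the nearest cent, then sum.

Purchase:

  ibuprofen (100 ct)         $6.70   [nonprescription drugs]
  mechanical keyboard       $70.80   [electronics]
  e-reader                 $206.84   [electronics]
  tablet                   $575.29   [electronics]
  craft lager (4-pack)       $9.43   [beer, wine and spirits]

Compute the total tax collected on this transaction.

$55.96

Ibuprofen (100 ct) $6.70: nonprescription drugs → 4.5% → $0.30
Mechanical keyboard $70.80: electronics, under $175.00 → 3% → $2.12
E-reader $206.84: electronics, $175.00 or more → 6.75% → $13.96
Tablet $575.29: electronics, $175.00 or more → 6.75% → $38.83
Craft lager (4-pack) $9.43: beer, wine and spirits → 8% → $0.75
Total tax = $0.30 + $2.12 + $13.96 + $38.83 + $0.75 = $55.96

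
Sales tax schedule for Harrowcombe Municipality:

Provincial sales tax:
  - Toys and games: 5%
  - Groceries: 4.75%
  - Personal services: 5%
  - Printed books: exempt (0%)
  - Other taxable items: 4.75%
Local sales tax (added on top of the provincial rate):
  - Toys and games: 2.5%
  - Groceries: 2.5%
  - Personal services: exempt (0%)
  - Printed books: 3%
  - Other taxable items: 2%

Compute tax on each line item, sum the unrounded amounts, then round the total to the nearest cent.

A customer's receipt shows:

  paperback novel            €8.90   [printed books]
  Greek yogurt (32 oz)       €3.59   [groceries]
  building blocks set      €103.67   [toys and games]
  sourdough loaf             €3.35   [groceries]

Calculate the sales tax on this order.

Paperback novel €8.90: printed books → 0% + 3% local = 3% → €0.267
Greek yogurt (32 oz) €3.59: groceries → 4.75% + 2.5% local = 7.25% → €0.260275
Building blocks set €103.67: toys and games → 5% + 2.5% local = 7.5% → €7.77525
Sourdough loaf €3.35: groceries → 4.75% + 2.5% local = 7.25% → €0.242875
Unrounded tax sum = €8.5454 → €8.55

€8.55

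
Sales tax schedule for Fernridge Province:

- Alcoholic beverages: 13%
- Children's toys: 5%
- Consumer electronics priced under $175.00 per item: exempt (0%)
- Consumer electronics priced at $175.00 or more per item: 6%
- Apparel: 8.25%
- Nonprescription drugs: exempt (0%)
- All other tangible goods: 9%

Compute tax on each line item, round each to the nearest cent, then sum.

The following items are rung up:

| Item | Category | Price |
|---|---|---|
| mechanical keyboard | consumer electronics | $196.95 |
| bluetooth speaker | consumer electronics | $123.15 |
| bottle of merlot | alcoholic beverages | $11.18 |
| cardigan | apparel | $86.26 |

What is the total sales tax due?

Mechanical keyboard $196.95: consumer electronics, $175.00 or more → 6% → $11.82
Bluetooth speaker $123.15: consumer electronics, under $175.00 → 0% → $0.00
Bottle of merlot $11.18: alcoholic beverages → 13% → $1.45
Cardigan $86.26: apparel → 8.25% → $7.12
Total tax = $11.82 + $1.45 + $7.12 = $20.39

$20.39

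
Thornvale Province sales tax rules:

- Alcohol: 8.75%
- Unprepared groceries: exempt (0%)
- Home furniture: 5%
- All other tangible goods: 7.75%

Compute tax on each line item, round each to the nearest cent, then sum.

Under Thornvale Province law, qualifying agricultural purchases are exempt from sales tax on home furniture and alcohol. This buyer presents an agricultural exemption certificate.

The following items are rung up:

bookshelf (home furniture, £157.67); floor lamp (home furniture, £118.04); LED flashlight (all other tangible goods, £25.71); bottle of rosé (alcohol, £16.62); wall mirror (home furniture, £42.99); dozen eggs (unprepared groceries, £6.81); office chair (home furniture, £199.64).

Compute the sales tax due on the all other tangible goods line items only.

£1.99

LED flashlight £25.71: all other tangible goods → 7.75% → £1.99
Tax on all other tangible goods = £1.99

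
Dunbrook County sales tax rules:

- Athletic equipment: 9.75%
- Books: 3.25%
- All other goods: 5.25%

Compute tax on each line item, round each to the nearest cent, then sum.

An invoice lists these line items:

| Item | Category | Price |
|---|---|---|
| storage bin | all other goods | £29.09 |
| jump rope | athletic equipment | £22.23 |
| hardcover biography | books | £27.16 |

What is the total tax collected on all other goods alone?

£1.53

Storage bin £29.09: all other goods → 5.25% → £1.53
Tax on all other goods = £1.53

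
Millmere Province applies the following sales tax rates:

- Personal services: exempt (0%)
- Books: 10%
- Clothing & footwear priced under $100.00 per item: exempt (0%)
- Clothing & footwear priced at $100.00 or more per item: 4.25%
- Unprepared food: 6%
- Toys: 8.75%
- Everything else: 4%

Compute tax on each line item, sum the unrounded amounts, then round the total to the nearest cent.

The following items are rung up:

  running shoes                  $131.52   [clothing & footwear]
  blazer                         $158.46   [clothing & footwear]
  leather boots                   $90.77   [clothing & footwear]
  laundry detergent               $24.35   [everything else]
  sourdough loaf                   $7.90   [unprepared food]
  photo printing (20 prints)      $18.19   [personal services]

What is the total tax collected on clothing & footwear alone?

Running shoes $131.52: clothing & footwear, $100.00 or more → 4.25% → $5.5896
Blazer $158.46: clothing & footwear, $100.00 or more → 4.25% → $6.73455
Leather boots $90.77: clothing & footwear, under $100.00 → 0% → $0.00
Tax on clothing & footwear: unrounded sum = $12.32415 → $12.32

$12.32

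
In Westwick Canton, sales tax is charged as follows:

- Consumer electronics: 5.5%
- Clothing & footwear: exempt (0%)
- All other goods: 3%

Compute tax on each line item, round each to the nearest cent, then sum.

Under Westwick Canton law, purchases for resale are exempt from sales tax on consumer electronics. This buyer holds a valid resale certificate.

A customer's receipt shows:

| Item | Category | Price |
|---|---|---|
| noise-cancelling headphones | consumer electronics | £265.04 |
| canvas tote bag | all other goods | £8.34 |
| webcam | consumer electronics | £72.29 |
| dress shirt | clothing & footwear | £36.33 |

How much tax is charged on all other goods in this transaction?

Canvas tote bag £8.34: all other goods → 3% → £0.25
Tax on all other goods = £0.25

£0.25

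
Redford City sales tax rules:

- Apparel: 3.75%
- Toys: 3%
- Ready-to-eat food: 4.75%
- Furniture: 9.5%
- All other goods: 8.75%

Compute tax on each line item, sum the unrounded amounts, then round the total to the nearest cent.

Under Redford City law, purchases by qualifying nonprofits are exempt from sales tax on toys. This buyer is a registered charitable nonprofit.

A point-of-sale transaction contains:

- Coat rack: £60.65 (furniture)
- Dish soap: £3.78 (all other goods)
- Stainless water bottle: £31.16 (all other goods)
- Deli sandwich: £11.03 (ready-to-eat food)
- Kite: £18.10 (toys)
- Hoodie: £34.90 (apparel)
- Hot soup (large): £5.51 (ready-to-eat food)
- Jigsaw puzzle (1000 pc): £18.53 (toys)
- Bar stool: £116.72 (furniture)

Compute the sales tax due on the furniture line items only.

£16.85

Coat rack £60.65: furniture → 9.5% → £5.76175
Bar stool £116.72: furniture → 9.5% → £11.0884
Tax on furniture: unrounded sum = £16.85015 → £16.85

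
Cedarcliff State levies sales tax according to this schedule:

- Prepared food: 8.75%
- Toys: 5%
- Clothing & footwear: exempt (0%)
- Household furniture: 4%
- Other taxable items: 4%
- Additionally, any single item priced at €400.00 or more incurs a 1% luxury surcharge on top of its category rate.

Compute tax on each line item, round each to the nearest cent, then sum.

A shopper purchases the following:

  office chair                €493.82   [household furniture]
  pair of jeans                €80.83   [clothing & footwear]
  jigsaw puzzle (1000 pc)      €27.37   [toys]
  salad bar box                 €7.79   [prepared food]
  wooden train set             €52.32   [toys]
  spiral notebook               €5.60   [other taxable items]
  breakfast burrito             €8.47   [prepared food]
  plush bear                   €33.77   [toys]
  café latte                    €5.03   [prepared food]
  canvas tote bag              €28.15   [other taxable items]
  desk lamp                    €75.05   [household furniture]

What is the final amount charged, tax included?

€854.78

Office chair €493.82: household furniture → 4% + 1% surcharge = 5% → €24.69
Pair of jeans €80.83: clothing & footwear → 0% → €0.00
Jigsaw puzzle (1000 pc) €27.37: toys → 5% → €1.37
Salad bar box €7.79: prepared food → 8.75% → €0.68
Wooden train set €52.32: toys → 5% → €2.62
Spiral notebook €5.60: other taxable items → 4% → €0.22
Breakfast burrito €8.47: prepared food → 8.75% → €0.74
Plush bear €33.77: toys → 5% → €1.69
Café latte €5.03: prepared food → 8.75% → €0.44
Canvas tote bag €28.15: other taxable items → 4% → €1.13
Desk lamp €75.05: household furniture → 4% → €3.00
Subtotal = €818.20; tax = €36.58; total due = €854.78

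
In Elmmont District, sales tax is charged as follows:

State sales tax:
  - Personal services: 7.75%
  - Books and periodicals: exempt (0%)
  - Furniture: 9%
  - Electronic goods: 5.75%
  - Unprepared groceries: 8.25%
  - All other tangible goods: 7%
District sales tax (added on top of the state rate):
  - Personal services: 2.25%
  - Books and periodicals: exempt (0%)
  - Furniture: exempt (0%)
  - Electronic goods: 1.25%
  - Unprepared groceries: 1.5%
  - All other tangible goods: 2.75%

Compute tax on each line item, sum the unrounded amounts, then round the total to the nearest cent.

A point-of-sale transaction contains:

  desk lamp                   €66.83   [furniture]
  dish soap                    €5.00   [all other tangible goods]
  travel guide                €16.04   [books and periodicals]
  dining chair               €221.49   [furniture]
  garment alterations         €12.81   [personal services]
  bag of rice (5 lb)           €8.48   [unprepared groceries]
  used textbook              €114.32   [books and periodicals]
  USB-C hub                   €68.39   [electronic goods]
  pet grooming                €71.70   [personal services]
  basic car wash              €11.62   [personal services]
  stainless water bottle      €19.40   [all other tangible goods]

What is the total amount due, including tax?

Desk lamp €66.83: furniture → 9% + 0% district = 9% → €6.0147
Dish soap €5.00: all other tangible goods → 7% + 2.75% district = 9.75% → €0.4875
Travel guide €16.04: books and periodicals → 0% + 0% district = 0% → €0.00
Dining chair €221.49: furniture → 9% + 0% district = 9% → €19.9341
Garment alterations €12.81: personal services → 7.75% + 2.25% district = 10% → €1.281
Bag of rice (5 lb) €8.48: unprepared groceries → 8.25% + 1.5% district = 9.75% → €0.8268
Used textbook €114.32: books and periodicals → 0% + 0% district = 0% → €0.00
USB-C hub €68.39: electronic goods → 5.75% + 1.25% district = 7% → €4.7873
Pet grooming €71.70: personal services → 7.75% + 2.25% district = 10% → €7.17
Basic car wash €11.62: personal services → 7.75% + 2.25% district = 10% → €1.162
Stainless water bottle €19.40: all other tangible goods → 7% + 2.75% district = 9.75% → €1.8915
Subtotal = €616.08; unrounded tax = €43.5549 → €43.55; total due = €659.63

€659.63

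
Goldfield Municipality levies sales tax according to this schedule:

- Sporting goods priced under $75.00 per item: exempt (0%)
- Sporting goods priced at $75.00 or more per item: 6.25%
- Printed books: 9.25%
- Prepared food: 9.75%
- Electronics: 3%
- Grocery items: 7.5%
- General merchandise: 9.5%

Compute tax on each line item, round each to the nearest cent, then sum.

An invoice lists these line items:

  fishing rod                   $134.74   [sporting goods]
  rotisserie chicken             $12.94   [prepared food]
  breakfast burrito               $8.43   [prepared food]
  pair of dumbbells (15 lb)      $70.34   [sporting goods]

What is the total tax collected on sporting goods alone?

$8.42

Fishing rod $134.74: sporting goods, $75.00 or more → 6.25% → $8.42
Pair of dumbbells (15 lb) $70.34: sporting goods, under $75.00 → 0% → $0.00
Tax on sporting goods = $8.42 + $0.00 = $8.42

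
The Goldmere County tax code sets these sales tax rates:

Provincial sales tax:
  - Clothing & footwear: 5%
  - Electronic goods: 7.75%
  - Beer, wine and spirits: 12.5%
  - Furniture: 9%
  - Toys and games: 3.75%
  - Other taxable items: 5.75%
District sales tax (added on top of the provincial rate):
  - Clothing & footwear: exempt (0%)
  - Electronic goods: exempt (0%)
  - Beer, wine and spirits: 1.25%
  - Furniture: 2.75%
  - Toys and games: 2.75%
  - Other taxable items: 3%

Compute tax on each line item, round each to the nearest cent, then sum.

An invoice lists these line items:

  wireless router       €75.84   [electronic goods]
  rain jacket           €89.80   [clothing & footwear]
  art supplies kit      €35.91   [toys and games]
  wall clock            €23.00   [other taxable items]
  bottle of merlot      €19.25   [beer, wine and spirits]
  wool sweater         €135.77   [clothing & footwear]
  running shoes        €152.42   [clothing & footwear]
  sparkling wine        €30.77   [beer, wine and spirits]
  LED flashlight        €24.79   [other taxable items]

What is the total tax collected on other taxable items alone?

€4.18

Wall clock €23.00: other taxable items → 5.75% + 3% district = 8.75% → €2.01
LED flashlight €24.79: other taxable items → 5.75% + 3% district = 8.75% → €2.17
Tax on other taxable items = €2.01 + €2.17 = €4.18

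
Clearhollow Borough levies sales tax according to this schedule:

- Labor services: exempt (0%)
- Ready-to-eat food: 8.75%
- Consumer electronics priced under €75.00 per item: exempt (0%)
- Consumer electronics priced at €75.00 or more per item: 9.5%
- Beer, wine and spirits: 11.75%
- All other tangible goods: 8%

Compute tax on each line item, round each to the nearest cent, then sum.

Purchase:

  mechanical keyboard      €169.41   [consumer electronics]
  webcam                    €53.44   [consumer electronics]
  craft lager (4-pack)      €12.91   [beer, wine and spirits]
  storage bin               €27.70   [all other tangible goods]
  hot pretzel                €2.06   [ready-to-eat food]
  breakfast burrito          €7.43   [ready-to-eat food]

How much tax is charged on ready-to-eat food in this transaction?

€0.83

Hot pretzel €2.06: ready-to-eat food → 8.75% → €0.18
Breakfast burrito €7.43: ready-to-eat food → 8.75% → €0.65
Tax on ready-to-eat food = €0.18 + €0.65 = €0.83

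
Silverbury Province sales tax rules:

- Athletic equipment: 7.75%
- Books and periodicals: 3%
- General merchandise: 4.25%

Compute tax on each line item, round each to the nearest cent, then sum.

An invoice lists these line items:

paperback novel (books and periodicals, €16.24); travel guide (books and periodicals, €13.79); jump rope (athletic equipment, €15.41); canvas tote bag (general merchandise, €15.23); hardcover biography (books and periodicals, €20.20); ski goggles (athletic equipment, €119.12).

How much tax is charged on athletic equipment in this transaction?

Jump rope €15.41: athletic equipment → 7.75% → €1.19
Ski goggles €119.12: athletic equipment → 7.75% → €9.23
Tax on athletic equipment = €1.19 + €9.23 = €10.42

€10.42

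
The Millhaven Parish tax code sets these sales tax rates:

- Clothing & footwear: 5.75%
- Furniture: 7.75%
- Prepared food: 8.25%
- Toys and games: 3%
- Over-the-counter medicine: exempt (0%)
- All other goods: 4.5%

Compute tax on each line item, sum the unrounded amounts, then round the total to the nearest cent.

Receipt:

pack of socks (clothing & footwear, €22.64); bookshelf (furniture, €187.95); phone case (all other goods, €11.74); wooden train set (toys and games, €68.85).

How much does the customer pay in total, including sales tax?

€309.64

Pack of socks €22.64: clothing & footwear → 5.75% → €1.3018
Bookshelf €187.95: furniture → 7.75% → €14.566125
Phone case €11.74: all other goods → 4.5% → €0.5283
Wooden train set €68.85: toys and games → 3% → €2.0655
Subtotal = €291.18; unrounded tax = €18.461725 → €18.46; total due = €309.64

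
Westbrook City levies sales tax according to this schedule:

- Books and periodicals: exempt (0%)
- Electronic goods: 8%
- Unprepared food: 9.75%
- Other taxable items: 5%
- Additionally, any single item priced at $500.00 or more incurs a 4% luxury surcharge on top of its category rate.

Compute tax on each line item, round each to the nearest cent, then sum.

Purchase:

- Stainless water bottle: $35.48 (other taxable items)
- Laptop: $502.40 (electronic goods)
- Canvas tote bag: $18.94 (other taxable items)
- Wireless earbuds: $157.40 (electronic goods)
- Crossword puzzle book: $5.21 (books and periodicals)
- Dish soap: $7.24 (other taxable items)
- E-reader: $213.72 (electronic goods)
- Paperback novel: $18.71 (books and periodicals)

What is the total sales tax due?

$93.06

Stainless water bottle $35.48: other taxable items → 5% → $1.77
Laptop $502.40: electronic goods → 8% + 4% surcharge = 12% → $60.29
Canvas tote bag $18.94: other taxable items → 5% → $0.95
Wireless earbuds $157.40: electronic goods → 8% → $12.59
Crossword puzzle book $5.21: books and periodicals → 0% → $0.00
Dish soap $7.24: other taxable items → 5% → $0.36
E-reader $213.72: electronic goods → 8% → $17.10
Paperback novel $18.71: books and periodicals → 0% → $0.00
Total tax = $1.77 + $60.29 + $0.95 + $12.59 + $0.36 + $17.10 = $93.06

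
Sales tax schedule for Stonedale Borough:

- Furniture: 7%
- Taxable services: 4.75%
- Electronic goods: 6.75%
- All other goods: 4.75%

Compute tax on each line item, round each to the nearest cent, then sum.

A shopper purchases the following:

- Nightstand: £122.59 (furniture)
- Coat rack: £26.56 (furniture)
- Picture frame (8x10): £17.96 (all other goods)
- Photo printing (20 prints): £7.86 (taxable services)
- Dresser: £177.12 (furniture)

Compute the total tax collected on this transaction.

Nightstand £122.59: furniture → 7% → £8.58
Coat rack £26.56: furniture → 7% → £1.86
Picture frame (8x10) £17.96: all other goods → 4.75% → £0.85
Photo printing (20 prints) £7.86: taxable services → 4.75% → £0.37
Dresser £177.12: furniture → 7% → £12.40
Total tax = £8.58 + £1.86 + £0.85 + £0.37 + £12.40 = £24.06

£24.06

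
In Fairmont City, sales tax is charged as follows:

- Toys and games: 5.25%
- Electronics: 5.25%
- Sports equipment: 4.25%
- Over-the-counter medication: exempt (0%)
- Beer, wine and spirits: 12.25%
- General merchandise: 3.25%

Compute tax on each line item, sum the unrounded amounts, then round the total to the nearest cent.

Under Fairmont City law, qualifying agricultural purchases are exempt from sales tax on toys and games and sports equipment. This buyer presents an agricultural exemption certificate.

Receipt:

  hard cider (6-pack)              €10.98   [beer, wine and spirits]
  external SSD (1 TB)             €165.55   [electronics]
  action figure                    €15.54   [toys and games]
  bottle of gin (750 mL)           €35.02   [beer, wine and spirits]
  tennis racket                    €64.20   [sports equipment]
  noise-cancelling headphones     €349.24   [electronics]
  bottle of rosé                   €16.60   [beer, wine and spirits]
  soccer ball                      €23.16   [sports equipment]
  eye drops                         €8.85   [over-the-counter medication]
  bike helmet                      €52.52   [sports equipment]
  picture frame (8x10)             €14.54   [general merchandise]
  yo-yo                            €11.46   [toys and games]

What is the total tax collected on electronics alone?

External SSD (1 TB) €165.55: electronics → 5.25% → €8.691375
Noise-cancelling headphones €349.24: electronics → 5.25% → €18.3351
Tax on electronics: unrounded sum = €27.026475 → €27.03

€27.03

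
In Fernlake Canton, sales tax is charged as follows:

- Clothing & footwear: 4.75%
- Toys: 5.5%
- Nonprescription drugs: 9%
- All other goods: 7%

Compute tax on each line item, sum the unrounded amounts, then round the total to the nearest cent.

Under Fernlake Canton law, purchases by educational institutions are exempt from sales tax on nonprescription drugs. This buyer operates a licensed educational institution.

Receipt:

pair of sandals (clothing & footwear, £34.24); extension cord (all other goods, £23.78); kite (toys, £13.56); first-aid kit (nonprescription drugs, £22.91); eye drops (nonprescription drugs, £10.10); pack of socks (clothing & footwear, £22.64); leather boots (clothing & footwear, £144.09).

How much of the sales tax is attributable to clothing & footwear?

£9.55

Pair of sandals £34.24: clothing & footwear → 4.75% → £1.6264
Pack of socks £22.64: clothing & footwear → 4.75% → £1.0754
Leather boots £144.09: clothing & footwear → 4.75% → £6.844275
Tax on clothing & footwear: unrounded sum = £9.546075 → £9.55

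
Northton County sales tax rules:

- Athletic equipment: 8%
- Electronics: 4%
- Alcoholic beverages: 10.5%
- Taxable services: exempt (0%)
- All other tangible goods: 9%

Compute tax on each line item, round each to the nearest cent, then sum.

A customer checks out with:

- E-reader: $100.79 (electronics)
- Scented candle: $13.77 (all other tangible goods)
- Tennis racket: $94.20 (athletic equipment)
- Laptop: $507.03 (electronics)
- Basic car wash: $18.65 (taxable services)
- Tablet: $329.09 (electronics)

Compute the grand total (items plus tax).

$1109.78

E-reader $100.79: electronics → 4% → $4.03
Scented candle $13.77: all other tangible goods → 9% → $1.24
Tennis racket $94.20: athletic equipment → 8% → $7.54
Laptop $507.03: electronics → 4% → $20.28
Basic car wash $18.65: taxable services → 0% → $0.00
Tablet $329.09: electronics → 4% → $13.16
Subtotal = $1063.53; tax = $46.25; total due = $1109.78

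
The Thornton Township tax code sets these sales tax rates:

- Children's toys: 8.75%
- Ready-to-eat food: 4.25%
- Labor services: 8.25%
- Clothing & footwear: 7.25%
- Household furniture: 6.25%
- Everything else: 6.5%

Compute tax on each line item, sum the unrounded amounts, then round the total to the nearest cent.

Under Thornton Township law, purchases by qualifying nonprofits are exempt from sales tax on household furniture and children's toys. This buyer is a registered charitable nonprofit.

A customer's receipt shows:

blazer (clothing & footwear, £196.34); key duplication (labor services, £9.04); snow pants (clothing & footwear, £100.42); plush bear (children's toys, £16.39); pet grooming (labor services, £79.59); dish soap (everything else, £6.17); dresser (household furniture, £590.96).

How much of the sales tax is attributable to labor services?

£7.31

Key duplication £9.04: labor services → 8.25% → £0.7458
Pet grooming £79.59: labor services → 8.25% → £6.566175
Tax on labor services: unrounded sum = £7.311975 → £7.31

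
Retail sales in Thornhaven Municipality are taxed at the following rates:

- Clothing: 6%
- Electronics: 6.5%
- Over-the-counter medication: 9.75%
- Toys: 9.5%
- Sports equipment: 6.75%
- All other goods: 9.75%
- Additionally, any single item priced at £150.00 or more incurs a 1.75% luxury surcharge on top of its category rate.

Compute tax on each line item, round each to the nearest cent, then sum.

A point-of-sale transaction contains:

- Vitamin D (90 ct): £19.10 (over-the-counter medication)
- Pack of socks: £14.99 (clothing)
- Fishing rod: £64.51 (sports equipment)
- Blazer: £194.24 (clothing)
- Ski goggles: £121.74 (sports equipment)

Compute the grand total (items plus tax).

Vitamin D (90 ct) £19.10: over-the-counter medication → 9.75% → £1.86
Pack of socks £14.99: clothing → 6% → £0.90
Fishing rod £64.51: sports equipment → 6.75% → £4.35
Blazer £194.24: clothing → 6% + 1.75% surcharge = 7.75% → £15.05
Ski goggles £121.74: sports equipment → 6.75% → £8.22
Subtotal = £414.58; tax = £30.38; total due = £444.96

£444.96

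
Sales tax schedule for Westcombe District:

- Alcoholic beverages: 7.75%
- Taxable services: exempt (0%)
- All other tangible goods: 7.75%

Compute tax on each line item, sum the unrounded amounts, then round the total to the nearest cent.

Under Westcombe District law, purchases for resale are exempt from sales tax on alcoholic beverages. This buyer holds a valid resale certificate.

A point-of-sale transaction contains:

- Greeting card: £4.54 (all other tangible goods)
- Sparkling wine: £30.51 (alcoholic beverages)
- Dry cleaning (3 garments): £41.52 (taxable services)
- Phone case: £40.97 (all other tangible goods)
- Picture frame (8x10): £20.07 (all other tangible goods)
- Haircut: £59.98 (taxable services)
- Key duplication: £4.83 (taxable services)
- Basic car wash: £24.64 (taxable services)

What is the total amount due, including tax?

Greeting card £4.54: all other tangible goods → 7.75% → £0.35185
Sparkling wine £30.51: alcoholic beverages, buyer-exempt → 0% → £0.00
Dry cleaning (3 garments) £41.52: taxable services → 0% → £0.00
Phone case £40.97: all other tangible goods → 7.75% → £3.175175
Picture frame (8x10) £20.07: all other tangible goods → 7.75% → £1.555425
Haircut £59.98: taxable services → 0% → £0.00
Key duplication £4.83: taxable services → 0% → £0.00
Basic car wash £24.64: taxable services → 0% → £0.00
Subtotal = £227.06; unrounded tax = £5.08245 → £5.08; total due = £232.14

£232.14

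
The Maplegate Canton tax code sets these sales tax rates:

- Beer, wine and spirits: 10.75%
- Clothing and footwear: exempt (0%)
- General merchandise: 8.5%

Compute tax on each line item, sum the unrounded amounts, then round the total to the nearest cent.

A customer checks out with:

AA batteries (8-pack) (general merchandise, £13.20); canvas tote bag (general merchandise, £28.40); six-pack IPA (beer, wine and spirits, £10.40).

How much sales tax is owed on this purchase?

£4.65

AA batteries (8-pack) £13.20: general merchandise → 8.5% → £1.122
Canvas tote bag £28.40: general merchandise → 8.5% → £2.414
Six-pack IPA £10.40: beer, wine and spirits → 10.75% → £1.118
Unrounded tax sum = £4.654 → £4.65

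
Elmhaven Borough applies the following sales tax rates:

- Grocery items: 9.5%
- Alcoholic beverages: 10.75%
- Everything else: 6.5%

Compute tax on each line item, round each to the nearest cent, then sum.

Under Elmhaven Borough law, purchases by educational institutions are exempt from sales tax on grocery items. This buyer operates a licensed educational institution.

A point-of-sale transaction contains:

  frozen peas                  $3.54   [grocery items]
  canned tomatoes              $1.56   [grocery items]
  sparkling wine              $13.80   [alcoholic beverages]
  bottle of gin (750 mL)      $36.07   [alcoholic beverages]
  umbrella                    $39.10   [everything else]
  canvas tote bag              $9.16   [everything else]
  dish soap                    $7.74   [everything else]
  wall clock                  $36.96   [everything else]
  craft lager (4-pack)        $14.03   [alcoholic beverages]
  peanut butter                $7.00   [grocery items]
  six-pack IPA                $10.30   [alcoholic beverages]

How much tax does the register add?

Frozen peas $3.54: grocery items, buyer-exempt → 0% → $0.00
Canned tomatoes $1.56: grocery items, buyer-exempt → 0% → $0.00
Sparkling wine $13.80: alcoholic beverages → 10.75% → $1.48
Bottle of gin (750 mL) $36.07: alcoholic beverages → 10.75% → $3.88
Umbrella $39.10: everything else → 6.5% → $2.54
Canvas tote bag $9.16: everything else → 6.5% → $0.60
Dish soap $7.74: everything else → 6.5% → $0.50
Wall clock $36.96: everything else → 6.5% → $2.40
Craft lager (4-pack) $14.03: alcoholic beverages → 10.75% → $1.51
Peanut butter $7.00: grocery items, buyer-exempt → 0% → $0.00
Six-pack IPA $10.30: alcoholic beverages → 10.75% → $1.11
Total tax = $1.48 + $3.88 + $2.54 + $0.60 + $0.50 + $2.40 + $1.51 + $1.11 = $14.02

$14.02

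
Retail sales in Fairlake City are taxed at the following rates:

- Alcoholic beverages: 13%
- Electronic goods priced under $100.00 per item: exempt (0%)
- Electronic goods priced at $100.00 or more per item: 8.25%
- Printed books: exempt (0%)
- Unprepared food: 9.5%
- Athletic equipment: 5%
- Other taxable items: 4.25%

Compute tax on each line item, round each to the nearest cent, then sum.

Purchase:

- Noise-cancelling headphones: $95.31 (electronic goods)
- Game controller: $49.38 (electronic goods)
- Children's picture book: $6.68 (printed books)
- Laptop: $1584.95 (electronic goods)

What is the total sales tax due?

Noise-cancelling headphones $95.31: electronic goods, under $100.00 → 0% → $0.00
Game controller $49.38: electronic goods, under $100.00 → 0% → $0.00
Children's picture book $6.68: printed books → 0% → $0.00
Laptop $1584.95: electronic goods, $100.00 or more → 8.25% → $130.76
Total tax = $130.76

$130.76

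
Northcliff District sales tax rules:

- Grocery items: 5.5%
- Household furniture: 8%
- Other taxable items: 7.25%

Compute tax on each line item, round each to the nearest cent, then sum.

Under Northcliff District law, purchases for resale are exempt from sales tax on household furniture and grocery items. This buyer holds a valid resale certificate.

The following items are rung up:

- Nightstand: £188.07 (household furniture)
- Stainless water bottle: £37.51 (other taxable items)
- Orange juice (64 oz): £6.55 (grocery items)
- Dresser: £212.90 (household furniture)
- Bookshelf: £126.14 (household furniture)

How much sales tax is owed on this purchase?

Nightstand £188.07: household furniture, buyer-exempt → 0% → £0.00
Stainless water bottle £37.51: other taxable items → 7.25% → £2.72
Orange juice (64 oz) £6.55: grocery items, buyer-exempt → 0% → £0.00
Dresser £212.90: household furniture, buyer-exempt → 0% → £0.00
Bookshelf £126.14: household furniture, buyer-exempt → 0% → £0.00
Total tax = £2.72

£2.72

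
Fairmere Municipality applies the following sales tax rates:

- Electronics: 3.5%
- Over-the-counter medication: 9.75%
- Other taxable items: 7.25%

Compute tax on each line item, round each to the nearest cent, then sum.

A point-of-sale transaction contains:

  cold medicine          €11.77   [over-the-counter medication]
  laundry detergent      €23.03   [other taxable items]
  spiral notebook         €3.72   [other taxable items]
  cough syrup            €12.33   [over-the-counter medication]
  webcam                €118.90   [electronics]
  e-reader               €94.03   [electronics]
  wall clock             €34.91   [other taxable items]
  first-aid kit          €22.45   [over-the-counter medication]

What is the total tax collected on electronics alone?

Webcam €118.90: electronics → 3.5% → €4.16
E-reader €94.03: electronics → 3.5% → €3.29
Tax on electronics = €4.16 + €3.29 = €7.45

€7.45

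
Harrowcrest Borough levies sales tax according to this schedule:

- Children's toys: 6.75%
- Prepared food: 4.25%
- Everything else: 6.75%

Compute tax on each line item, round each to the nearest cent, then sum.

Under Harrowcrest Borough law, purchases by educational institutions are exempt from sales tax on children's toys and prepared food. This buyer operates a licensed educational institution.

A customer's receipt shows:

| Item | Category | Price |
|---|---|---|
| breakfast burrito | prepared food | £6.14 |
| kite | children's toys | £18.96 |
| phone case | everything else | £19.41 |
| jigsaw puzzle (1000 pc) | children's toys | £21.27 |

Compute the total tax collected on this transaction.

Breakfast burrito £6.14: prepared food, buyer-exempt → 0% → £0.00
Kite £18.96: children's toys, buyer-exempt → 0% → £0.00
Phone case £19.41: everything else → 6.75% → £1.31
Jigsaw puzzle (1000 pc) £21.27: children's toys, buyer-exempt → 0% → £0.00
Total tax = £1.31

£1.31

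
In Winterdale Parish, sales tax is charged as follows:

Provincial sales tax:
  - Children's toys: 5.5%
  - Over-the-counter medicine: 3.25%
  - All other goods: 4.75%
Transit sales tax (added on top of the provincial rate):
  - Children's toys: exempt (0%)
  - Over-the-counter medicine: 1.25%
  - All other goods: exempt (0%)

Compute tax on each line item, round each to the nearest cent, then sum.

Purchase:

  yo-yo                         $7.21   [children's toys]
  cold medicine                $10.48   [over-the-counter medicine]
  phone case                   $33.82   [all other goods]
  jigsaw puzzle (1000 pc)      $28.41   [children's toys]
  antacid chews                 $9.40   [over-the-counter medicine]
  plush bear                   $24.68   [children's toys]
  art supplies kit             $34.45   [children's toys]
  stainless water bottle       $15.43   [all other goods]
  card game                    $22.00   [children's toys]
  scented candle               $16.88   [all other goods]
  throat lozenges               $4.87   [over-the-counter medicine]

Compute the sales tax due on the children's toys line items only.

Yo-yo $7.21: children's toys → 5.5% + 0% transit = 5.5% → $0.40
Jigsaw puzzle (1000 pc) $28.41: children's toys → 5.5% + 0% transit = 5.5% → $1.56
Plush bear $24.68: children's toys → 5.5% + 0% transit = 5.5% → $1.36
Art supplies kit $34.45: children's toys → 5.5% + 0% transit = 5.5% → $1.89
Card game $22.00: children's toys → 5.5% + 0% transit = 5.5% → $1.21
Tax on children's toys = $0.40 + $1.56 + $1.36 + $1.89 + $1.21 = $6.42

$6.42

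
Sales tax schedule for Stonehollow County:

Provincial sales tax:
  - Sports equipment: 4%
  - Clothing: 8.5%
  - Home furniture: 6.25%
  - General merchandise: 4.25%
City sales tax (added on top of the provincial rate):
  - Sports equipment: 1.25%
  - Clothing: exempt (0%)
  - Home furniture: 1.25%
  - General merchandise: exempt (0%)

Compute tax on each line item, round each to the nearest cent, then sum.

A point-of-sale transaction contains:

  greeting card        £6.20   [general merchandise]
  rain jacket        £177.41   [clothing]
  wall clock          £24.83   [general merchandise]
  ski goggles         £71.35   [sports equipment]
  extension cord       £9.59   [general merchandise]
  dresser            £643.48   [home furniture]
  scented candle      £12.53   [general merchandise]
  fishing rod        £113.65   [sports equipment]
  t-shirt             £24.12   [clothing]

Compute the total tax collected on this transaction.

Greeting card £6.20: general merchandise → 4.25% + 0% city = 4.25% → £0.26
Rain jacket £177.41: clothing → 8.5% + 0% city = 8.5% → £15.08
Wall clock £24.83: general merchandise → 4.25% + 0% city = 4.25% → £1.06
Ski goggles £71.35: sports equipment → 4% + 1.25% city = 5.25% → £3.75
Extension cord £9.59: general merchandise → 4.25% + 0% city = 4.25% → £0.41
Dresser £643.48: home furniture → 6.25% + 1.25% city = 7.5% → £48.26
Scented candle £12.53: general merchandise → 4.25% + 0% city = 4.25% → £0.53
Fishing rod £113.65: sports equipment → 4% + 1.25% city = 5.25% → £5.97
T-shirt £24.12: clothing → 8.5% + 0% city = 8.5% → £2.05
Total tax = £0.26 + £15.08 + £1.06 + £3.75 + £0.41 + £48.26 + £0.53 + £5.97 + £2.05 = £77.37

£77.37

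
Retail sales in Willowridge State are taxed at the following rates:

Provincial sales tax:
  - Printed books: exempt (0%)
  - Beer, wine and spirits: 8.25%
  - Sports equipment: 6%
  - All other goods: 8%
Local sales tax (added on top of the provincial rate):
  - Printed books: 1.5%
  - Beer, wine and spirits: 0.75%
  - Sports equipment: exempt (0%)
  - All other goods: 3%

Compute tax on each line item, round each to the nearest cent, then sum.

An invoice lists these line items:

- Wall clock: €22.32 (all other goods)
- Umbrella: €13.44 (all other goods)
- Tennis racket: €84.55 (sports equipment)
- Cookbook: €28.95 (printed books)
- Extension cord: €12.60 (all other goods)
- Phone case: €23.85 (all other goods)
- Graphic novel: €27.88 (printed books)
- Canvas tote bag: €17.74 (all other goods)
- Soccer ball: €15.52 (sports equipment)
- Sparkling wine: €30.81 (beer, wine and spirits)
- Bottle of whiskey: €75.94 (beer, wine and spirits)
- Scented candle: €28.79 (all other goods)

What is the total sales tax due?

€29.52

Wall clock €22.32: all other goods → 8% + 3% local = 11% → €2.46
Umbrella €13.44: all other goods → 8% + 3% local = 11% → €1.48
Tennis racket €84.55: sports equipment → 6% + 0% local = 6% → €5.07
Cookbook €28.95: printed books → 0% + 1.5% local = 1.5% → €0.43
Extension cord €12.60: all other goods → 8% + 3% local = 11% → €1.39
Phone case €23.85: all other goods → 8% + 3% local = 11% → €2.62
Graphic novel €27.88: printed books → 0% + 1.5% local = 1.5% → €0.42
Canvas tote bag €17.74: all other goods → 8% + 3% local = 11% → €1.95
Soccer ball €15.52: sports equipment → 6% + 0% local = 6% → €0.93
Sparkling wine €30.81: beer, wine and spirits → 8.25% + 0.75% local = 9% → €2.77
Bottle of whiskey €75.94: beer, wine and spirits → 8.25% + 0.75% local = 9% → €6.83
Scented candle €28.79: all other goods → 8% + 3% local = 11% → €3.17
Total tax = €2.46 + €1.48 + €5.07 + €0.43 + €1.39 + €2.62 + €0.42 + €1.95 + €0.93 + €2.77 + €6.83 + €3.17 = €29.52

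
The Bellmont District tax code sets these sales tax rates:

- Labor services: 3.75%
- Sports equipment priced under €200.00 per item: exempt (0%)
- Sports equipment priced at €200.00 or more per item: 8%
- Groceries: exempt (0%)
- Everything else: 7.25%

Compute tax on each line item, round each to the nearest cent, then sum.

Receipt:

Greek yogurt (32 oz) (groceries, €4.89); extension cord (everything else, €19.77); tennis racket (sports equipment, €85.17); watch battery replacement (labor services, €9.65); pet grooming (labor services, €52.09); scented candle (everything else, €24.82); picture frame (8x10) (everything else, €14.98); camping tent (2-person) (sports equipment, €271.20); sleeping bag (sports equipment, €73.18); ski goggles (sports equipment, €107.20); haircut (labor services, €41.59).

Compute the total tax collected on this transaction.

€29.89

Greek yogurt (32 oz) €4.89: groceries → 0% → €0.00
Extension cord €19.77: everything else → 7.25% → €1.43
Tennis racket €85.17: sports equipment, under €200.00 → 0% → €0.00
Watch battery replacement €9.65: labor services → 3.75% → €0.36
Pet grooming €52.09: labor services → 3.75% → €1.95
Scented candle €24.82: everything else → 7.25% → €1.80
Picture frame (8x10) €14.98: everything else → 7.25% → €1.09
Camping tent (2-person) €271.20: sports equipment, €200.00 or more → 8% → €21.70
Sleeping bag €73.18: sports equipment, under €200.00 → 0% → €0.00
Ski goggles €107.20: sports equipment, under €200.00 → 0% → €0.00
Haircut €41.59: labor services → 3.75% → €1.56
Total tax = €1.43 + €0.36 + €1.95 + €1.80 + €1.09 + €21.70 + €1.56 = €29.89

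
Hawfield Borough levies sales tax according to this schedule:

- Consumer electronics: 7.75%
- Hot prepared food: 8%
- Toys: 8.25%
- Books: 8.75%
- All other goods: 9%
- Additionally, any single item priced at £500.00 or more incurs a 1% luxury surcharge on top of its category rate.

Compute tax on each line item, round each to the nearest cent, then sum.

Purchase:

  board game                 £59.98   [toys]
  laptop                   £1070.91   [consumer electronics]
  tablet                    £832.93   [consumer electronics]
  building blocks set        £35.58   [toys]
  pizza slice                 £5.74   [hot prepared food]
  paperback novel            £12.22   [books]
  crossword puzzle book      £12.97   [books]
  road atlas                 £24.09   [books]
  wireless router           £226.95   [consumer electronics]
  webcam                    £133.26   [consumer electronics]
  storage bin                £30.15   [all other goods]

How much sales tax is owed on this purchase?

Board game £59.98: toys → 8.25% → £4.95
Laptop £1070.91: consumer electronics → 7.75% + 1% surcharge = 8.75% → £93.70
Tablet £832.93: consumer electronics → 7.75% + 1% surcharge = 8.75% → £72.88
Building blocks set £35.58: toys → 8.25% → £2.94
Pizza slice £5.74: hot prepared food → 8% → £0.46
Paperback novel £12.22: books → 8.75% → £1.07
Crossword puzzle book £12.97: books → 8.75% → £1.13
Road atlas £24.09: books → 8.75% → £2.11
Wireless router £226.95: consumer electronics → 7.75% → £17.59
Webcam £133.26: consumer electronics → 7.75% → £10.33
Storage bin £30.15: all other goods → 9% → £2.71
Total tax = £4.95 + £93.70 + £72.88 + £2.94 + £0.46 + £1.07 + £1.13 + £2.11 + £17.59 + £10.33 + £2.71 = £209.87

£209.87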